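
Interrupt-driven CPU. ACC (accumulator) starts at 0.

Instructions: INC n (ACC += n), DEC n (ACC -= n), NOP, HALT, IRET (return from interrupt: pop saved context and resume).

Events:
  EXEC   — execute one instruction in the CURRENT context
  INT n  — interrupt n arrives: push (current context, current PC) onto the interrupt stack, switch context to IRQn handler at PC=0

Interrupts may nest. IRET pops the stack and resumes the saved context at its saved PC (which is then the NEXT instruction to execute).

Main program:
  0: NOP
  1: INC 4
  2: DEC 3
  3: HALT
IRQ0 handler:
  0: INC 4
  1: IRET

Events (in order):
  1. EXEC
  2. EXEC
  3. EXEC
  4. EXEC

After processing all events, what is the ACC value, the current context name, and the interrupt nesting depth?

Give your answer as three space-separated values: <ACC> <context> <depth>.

Event 1 (EXEC): [MAIN] PC=0: NOP
Event 2 (EXEC): [MAIN] PC=1: INC 4 -> ACC=4
Event 3 (EXEC): [MAIN] PC=2: DEC 3 -> ACC=1
Event 4 (EXEC): [MAIN] PC=3: HALT

Answer: 1 MAIN 0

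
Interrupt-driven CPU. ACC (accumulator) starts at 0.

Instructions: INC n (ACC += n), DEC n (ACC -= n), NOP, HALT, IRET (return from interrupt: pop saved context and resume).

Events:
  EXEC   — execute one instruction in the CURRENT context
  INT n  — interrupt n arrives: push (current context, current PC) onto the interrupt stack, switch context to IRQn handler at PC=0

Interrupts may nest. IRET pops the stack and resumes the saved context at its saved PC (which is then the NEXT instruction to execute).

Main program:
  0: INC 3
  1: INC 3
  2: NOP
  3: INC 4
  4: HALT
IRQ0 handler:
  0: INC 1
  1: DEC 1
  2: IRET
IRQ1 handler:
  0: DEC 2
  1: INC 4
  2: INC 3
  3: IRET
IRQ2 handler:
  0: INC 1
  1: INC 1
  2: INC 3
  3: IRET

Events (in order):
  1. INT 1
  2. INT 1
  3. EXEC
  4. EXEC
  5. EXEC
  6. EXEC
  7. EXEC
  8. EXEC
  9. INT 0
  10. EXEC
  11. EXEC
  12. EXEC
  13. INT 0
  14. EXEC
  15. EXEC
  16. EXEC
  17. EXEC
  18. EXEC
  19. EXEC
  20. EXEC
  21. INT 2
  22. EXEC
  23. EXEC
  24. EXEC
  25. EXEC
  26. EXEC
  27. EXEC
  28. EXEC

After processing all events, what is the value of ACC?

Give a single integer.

Answer: 25

Derivation:
Event 1 (INT 1): INT 1 arrives: push (MAIN, PC=0), enter IRQ1 at PC=0 (depth now 1)
Event 2 (INT 1): INT 1 arrives: push (IRQ1, PC=0), enter IRQ1 at PC=0 (depth now 2)
Event 3 (EXEC): [IRQ1] PC=0: DEC 2 -> ACC=-2
Event 4 (EXEC): [IRQ1] PC=1: INC 4 -> ACC=2
Event 5 (EXEC): [IRQ1] PC=2: INC 3 -> ACC=5
Event 6 (EXEC): [IRQ1] PC=3: IRET -> resume IRQ1 at PC=0 (depth now 1)
Event 7 (EXEC): [IRQ1] PC=0: DEC 2 -> ACC=3
Event 8 (EXEC): [IRQ1] PC=1: INC 4 -> ACC=7
Event 9 (INT 0): INT 0 arrives: push (IRQ1, PC=2), enter IRQ0 at PC=0 (depth now 2)
Event 10 (EXEC): [IRQ0] PC=0: INC 1 -> ACC=8
Event 11 (EXEC): [IRQ0] PC=1: DEC 1 -> ACC=7
Event 12 (EXEC): [IRQ0] PC=2: IRET -> resume IRQ1 at PC=2 (depth now 1)
Event 13 (INT 0): INT 0 arrives: push (IRQ1, PC=2), enter IRQ0 at PC=0 (depth now 2)
Event 14 (EXEC): [IRQ0] PC=0: INC 1 -> ACC=8
Event 15 (EXEC): [IRQ0] PC=1: DEC 1 -> ACC=7
Event 16 (EXEC): [IRQ0] PC=2: IRET -> resume IRQ1 at PC=2 (depth now 1)
Event 17 (EXEC): [IRQ1] PC=2: INC 3 -> ACC=10
Event 18 (EXEC): [IRQ1] PC=3: IRET -> resume MAIN at PC=0 (depth now 0)
Event 19 (EXEC): [MAIN] PC=0: INC 3 -> ACC=13
Event 20 (EXEC): [MAIN] PC=1: INC 3 -> ACC=16
Event 21 (INT 2): INT 2 arrives: push (MAIN, PC=2), enter IRQ2 at PC=0 (depth now 1)
Event 22 (EXEC): [IRQ2] PC=0: INC 1 -> ACC=17
Event 23 (EXEC): [IRQ2] PC=1: INC 1 -> ACC=18
Event 24 (EXEC): [IRQ2] PC=2: INC 3 -> ACC=21
Event 25 (EXEC): [IRQ2] PC=3: IRET -> resume MAIN at PC=2 (depth now 0)
Event 26 (EXEC): [MAIN] PC=2: NOP
Event 27 (EXEC): [MAIN] PC=3: INC 4 -> ACC=25
Event 28 (EXEC): [MAIN] PC=4: HALT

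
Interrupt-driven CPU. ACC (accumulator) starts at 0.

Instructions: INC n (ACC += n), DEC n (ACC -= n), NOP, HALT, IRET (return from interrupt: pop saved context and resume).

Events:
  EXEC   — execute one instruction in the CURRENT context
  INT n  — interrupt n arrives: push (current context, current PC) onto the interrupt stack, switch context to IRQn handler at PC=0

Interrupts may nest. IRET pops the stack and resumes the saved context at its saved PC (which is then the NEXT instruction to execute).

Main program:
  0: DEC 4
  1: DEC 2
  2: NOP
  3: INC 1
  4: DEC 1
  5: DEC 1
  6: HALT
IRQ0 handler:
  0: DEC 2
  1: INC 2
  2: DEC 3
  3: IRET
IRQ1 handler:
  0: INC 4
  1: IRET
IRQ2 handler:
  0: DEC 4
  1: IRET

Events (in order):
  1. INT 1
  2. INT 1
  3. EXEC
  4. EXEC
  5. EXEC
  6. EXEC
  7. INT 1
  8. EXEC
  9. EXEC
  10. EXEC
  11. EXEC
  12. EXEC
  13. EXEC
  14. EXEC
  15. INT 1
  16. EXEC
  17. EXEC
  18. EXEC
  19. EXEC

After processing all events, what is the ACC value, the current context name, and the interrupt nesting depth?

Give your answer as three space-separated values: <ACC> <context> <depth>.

Answer: 9 MAIN 0

Derivation:
Event 1 (INT 1): INT 1 arrives: push (MAIN, PC=0), enter IRQ1 at PC=0 (depth now 1)
Event 2 (INT 1): INT 1 arrives: push (IRQ1, PC=0), enter IRQ1 at PC=0 (depth now 2)
Event 3 (EXEC): [IRQ1] PC=0: INC 4 -> ACC=4
Event 4 (EXEC): [IRQ1] PC=1: IRET -> resume IRQ1 at PC=0 (depth now 1)
Event 5 (EXEC): [IRQ1] PC=0: INC 4 -> ACC=8
Event 6 (EXEC): [IRQ1] PC=1: IRET -> resume MAIN at PC=0 (depth now 0)
Event 7 (INT 1): INT 1 arrives: push (MAIN, PC=0), enter IRQ1 at PC=0 (depth now 1)
Event 8 (EXEC): [IRQ1] PC=0: INC 4 -> ACC=12
Event 9 (EXEC): [IRQ1] PC=1: IRET -> resume MAIN at PC=0 (depth now 0)
Event 10 (EXEC): [MAIN] PC=0: DEC 4 -> ACC=8
Event 11 (EXEC): [MAIN] PC=1: DEC 2 -> ACC=6
Event 12 (EXEC): [MAIN] PC=2: NOP
Event 13 (EXEC): [MAIN] PC=3: INC 1 -> ACC=7
Event 14 (EXEC): [MAIN] PC=4: DEC 1 -> ACC=6
Event 15 (INT 1): INT 1 arrives: push (MAIN, PC=5), enter IRQ1 at PC=0 (depth now 1)
Event 16 (EXEC): [IRQ1] PC=0: INC 4 -> ACC=10
Event 17 (EXEC): [IRQ1] PC=1: IRET -> resume MAIN at PC=5 (depth now 0)
Event 18 (EXEC): [MAIN] PC=5: DEC 1 -> ACC=9
Event 19 (EXEC): [MAIN] PC=6: HALT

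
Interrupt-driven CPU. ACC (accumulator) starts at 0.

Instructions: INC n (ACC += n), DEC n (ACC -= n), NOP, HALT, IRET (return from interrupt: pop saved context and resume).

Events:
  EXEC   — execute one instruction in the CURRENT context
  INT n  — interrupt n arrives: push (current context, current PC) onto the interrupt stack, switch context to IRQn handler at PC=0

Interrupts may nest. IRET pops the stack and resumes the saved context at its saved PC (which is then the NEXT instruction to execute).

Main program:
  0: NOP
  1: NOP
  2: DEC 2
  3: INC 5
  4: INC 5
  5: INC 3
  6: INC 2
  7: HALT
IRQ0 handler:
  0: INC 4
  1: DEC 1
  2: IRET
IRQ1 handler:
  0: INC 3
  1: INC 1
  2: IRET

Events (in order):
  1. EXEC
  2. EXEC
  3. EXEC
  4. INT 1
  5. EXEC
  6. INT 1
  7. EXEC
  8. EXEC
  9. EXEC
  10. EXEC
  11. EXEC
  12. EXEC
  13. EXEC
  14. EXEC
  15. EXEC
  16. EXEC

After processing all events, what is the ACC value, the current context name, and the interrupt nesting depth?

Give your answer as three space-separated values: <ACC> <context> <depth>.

Event 1 (EXEC): [MAIN] PC=0: NOP
Event 2 (EXEC): [MAIN] PC=1: NOP
Event 3 (EXEC): [MAIN] PC=2: DEC 2 -> ACC=-2
Event 4 (INT 1): INT 1 arrives: push (MAIN, PC=3), enter IRQ1 at PC=0 (depth now 1)
Event 5 (EXEC): [IRQ1] PC=0: INC 3 -> ACC=1
Event 6 (INT 1): INT 1 arrives: push (IRQ1, PC=1), enter IRQ1 at PC=0 (depth now 2)
Event 7 (EXEC): [IRQ1] PC=0: INC 3 -> ACC=4
Event 8 (EXEC): [IRQ1] PC=1: INC 1 -> ACC=5
Event 9 (EXEC): [IRQ1] PC=2: IRET -> resume IRQ1 at PC=1 (depth now 1)
Event 10 (EXEC): [IRQ1] PC=1: INC 1 -> ACC=6
Event 11 (EXEC): [IRQ1] PC=2: IRET -> resume MAIN at PC=3 (depth now 0)
Event 12 (EXEC): [MAIN] PC=3: INC 5 -> ACC=11
Event 13 (EXEC): [MAIN] PC=4: INC 5 -> ACC=16
Event 14 (EXEC): [MAIN] PC=5: INC 3 -> ACC=19
Event 15 (EXEC): [MAIN] PC=6: INC 2 -> ACC=21
Event 16 (EXEC): [MAIN] PC=7: HALT

Answer: 21 MAIN 0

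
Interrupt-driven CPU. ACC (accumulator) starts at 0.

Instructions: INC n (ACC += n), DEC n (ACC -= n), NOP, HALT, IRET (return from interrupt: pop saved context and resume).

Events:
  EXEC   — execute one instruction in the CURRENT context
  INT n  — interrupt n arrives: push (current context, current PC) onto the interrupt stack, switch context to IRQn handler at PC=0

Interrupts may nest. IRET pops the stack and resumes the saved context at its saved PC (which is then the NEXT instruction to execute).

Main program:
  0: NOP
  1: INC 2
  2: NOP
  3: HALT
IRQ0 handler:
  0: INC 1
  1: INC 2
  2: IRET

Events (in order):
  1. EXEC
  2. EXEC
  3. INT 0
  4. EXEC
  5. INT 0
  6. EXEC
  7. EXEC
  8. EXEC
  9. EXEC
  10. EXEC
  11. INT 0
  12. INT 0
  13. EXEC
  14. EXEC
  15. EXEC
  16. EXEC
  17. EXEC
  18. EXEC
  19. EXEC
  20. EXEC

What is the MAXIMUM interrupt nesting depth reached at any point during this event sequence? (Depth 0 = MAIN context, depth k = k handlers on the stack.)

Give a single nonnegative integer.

Event 1 (EXEC): [MAIN] PC=0: NOP [depth=0]
Event 2 (EXEC): [MAIN] PC=1: INC 2 -> ACC=2 [depth=0]
Event 3 (INT 0): INT 0 arrives: push (MAIN, PC=2), enter IRQ0 at PC=0 (depth now 1) [depth=1]
Event 4 (EXEC): [IRQ0] PC=0: INC 1 -> ACC=3 [depth=1]
Event 5 (INT 0): INT 0 arrives: push (IRQ0, PC=1), enter IRQ0 at PC=0 (depth now 2) [depth=2]
Event 6 (EXEC): [IRQ0] PC=0: INC 1 -> ACC=4 [depth=2]
Event 7 (EXEC): [IRQ0] PC=1: INC 2 -> ACC=6 [depth=2]
Event 8 (EXEC): [IRQ0] PC=2: IRET -> resume IRQ0 at PC=1 (depth now 1) [depth=1]
Event 9 (EXEC): [IRQ0] PC=1: INC 2 -> ACC=8 [depth=1]
Event 10 (EXEC): [IRQ0] PC=2: IRET -> resume MAIN at PC=2 (depth now 0) [depth=0]
Event 11 (INT 0): INT 0 arrives: push (MAIN, PC=2), enter IRQ0 at PC=0 (depth now 1) [depth=1]
Event 12 (INT 0): INT 0 arrives: push (IRQ0, PC=0), enter IRQ0 at PC=0 (depth now 2) [depth=2]
Event 13 (EXEC): [IRQ0] PC=0: INC 1 -> ACC=9 [depth=2]
Event 14 (EXEC): [IRQ0] PC=1: INC 2 -> ACC=11 [depth=2]
Event 15 (EXEC): [IRQ0] PC=2: IRET -> resume IRQ0 at PC=0 (depth now 1) [depth=1]
Event 16 (EXEC): [IRQ0] PC=0: INC 1 -> ACC=12 [depth=1]
Event 17 (EXEC): [IRQ0] PC=1: INC 2 -> ACC=14 [depth=1]
Event 18 (EXEC): [IRQ0] PC=2: IRET -> resume MAIN at PC=2 (depth now 0) [depth=0]
Event 19 (EXEC): [MAIN] PC=2: NOP [depth=0]
Event 20 (EXEC): [MAIN] PC=3: HALT [depth=0]
Max depth observed: 2

Answer: 2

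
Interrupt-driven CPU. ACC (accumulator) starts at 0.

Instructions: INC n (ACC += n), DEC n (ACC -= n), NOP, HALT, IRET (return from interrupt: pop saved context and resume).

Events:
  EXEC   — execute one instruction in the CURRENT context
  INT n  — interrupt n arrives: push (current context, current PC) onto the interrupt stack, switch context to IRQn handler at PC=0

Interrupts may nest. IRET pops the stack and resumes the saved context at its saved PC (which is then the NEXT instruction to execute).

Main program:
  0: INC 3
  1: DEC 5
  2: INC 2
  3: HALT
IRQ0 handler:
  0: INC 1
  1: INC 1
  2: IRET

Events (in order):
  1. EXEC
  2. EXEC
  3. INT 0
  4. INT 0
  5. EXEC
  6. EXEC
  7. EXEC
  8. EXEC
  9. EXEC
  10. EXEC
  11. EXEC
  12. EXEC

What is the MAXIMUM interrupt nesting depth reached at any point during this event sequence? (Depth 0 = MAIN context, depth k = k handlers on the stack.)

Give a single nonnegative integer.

Event 1 (EXEC): [MAIN] PC=0: INC 3 -> ACC=3 [depth=0]
Event 2 (EXEC): [MAIN] PC=1: DEC 5 -> ACC=-2 [depth=0]
Event 3 (INT 0): INT 0 arrives: push (MAIN, PC=2), enter IRQ0 at PC=0 (depth now 1) [depth=1]
Event 4 (INT 0): INT 0 arrives: push (IRQ0, PC=0), enter IRQ0 at PC=0 (depth now 2) [depth=2]
Event 5 (EXEC): [IRQ0] PC=0: INC 1 -> ACC=-1 [depth=2]
Event 6 (EXEC): [IRQ0] PC=1: INC 1 -> ACC=0 [depth=2]
Event 7 (EXEC): [IRQ0] PC=2: IRET -> resume IRQ0 at PC=0 (depth now 1) [depth=1]
Event 8 (EXEC): [IRQ0] PC=0: INC 1 -> ACC=1 [depth=1]
Event 9 (EXEC): [IRQ0] PC=1: INC 1 -> ACC=2 [depth=1]
Event 10 (EXEC): [IRQ0] PC=2: IRET -> resume MAIN at PC=2 (depth now 0) [depth=0]
Event 11 (EXEC): [MAIN] PC=2: INC 2 -> ACC=4 [depth=0]
Event 12 (EXEC): [MAIN] PC=3: HALT [depth=0]
Max depth observed: 2

Answer: 2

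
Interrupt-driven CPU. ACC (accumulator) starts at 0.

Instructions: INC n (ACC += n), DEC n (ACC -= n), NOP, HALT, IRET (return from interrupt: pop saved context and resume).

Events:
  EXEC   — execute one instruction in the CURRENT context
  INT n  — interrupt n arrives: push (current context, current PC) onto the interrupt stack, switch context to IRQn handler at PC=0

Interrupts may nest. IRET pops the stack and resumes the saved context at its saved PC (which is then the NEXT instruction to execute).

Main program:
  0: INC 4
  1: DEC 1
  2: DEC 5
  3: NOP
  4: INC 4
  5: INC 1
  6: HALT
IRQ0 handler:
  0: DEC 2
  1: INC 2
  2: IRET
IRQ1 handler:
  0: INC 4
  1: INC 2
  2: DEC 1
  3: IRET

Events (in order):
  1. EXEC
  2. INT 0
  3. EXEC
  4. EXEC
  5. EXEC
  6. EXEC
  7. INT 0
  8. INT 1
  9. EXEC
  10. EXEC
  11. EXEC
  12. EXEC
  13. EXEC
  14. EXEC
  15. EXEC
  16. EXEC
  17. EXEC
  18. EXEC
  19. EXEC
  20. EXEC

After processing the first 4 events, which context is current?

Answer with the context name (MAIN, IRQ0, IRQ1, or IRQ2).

Answer: IRQ0

Derivation:
Event 1 (EXEC): [MAIN] PC=0: INC 4 -> ACC=4
Event 2 (INT 0): INT 0 arrives: push (MAIN, PC=1), enter IRQ0 at PC=0 (depth now 1)
Event 3 (EXEC): [IRQ0] PC=0: DEC 2 -> ACC=2
Event 4 (EXEC): [IRQ0] PC=1: INC 2 -> ACC=4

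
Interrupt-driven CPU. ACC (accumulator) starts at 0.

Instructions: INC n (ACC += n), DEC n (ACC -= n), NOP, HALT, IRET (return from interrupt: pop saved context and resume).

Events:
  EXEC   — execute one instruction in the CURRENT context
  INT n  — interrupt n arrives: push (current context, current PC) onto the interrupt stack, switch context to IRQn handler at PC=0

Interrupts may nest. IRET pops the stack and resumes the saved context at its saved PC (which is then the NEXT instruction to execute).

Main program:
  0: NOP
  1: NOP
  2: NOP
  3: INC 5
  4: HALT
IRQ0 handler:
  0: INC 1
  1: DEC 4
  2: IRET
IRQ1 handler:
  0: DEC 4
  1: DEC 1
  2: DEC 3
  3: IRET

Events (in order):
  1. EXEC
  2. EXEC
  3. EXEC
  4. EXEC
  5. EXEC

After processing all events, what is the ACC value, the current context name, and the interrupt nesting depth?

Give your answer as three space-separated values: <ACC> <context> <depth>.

Event 1 (EXEC): [MAIN] PC=0: NOP
Event 2 (EXEC): [MAIN] PC=1: NOP
Event 3 (EXEC): [MAIN] PC=2: NOP
Event 4 (EXEC): [MAIN] PC=3: INC 5 -> ACC=5
Event 5 (EXEC): [MAIN] PC=4: HALT

Answer: 5 MAIN 0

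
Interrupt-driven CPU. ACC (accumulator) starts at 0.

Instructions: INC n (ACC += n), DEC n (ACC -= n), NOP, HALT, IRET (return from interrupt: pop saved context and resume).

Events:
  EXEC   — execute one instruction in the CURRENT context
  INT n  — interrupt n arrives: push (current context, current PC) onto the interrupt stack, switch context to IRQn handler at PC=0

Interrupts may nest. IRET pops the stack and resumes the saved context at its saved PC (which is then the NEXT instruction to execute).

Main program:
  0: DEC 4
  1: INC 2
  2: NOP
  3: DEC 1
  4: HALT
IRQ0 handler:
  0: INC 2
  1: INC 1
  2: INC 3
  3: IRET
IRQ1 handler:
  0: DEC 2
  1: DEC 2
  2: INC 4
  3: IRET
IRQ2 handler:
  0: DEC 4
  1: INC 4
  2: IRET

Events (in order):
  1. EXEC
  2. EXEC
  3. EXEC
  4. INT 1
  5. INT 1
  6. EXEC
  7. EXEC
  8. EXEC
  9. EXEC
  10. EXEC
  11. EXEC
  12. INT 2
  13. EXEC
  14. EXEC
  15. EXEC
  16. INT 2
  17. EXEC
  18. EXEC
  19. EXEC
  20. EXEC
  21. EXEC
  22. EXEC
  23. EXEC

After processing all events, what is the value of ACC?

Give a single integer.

Event 1 (EXEC): [MAIN] PC=0: DEC 4 -> ACC=-4
Event 2 (EXEC): [MAIN] PC=1: INC 2 -> ACC=-2
Event 3 (EXEC): [MAIN] PC=2: NOP
Event 4 (INT 1): INT 1 arrives: push (MAIN, PC=3), enter IRQ1 at PC=0 (depth now 1)
Event 5 (INT 1): INT 1 arrives: push (IRQ1, PC=0), enter IRQ1 at PC=0 (depth now 2)
Event 6 (EXEC): [IRQ1] PC=0: DEC 2 -> ACC=-4
Event 7 (EXEC): [IRQ1] PC=1: DEC 2 -> ACC=-6
Event 8 (EXEC): [IRQ1] PC=2: INC 4 -> ACC=-2
Event 9 (EXEC): [IRQ1] PC=3: IRET -> resume IRQ1 at PC=0 (depth now 1)
Event 10 (EXEC): [IRQ1] PC=0: DEC 2 -> ACC=-4
Event 11 (EXEC): [IRQ1] PC=1: DEC 2 -> ACC=-6
Event 12 (INT 2): INT 2 arrives: push (IRQ1, PC=2), enter IRQ2 at PC=0 (depth now 2)
Event 13 (EXEC): [IRQ2] PC=0: DEC 4 -> ACC=-10
Event 14 (EXEC): [IRQ2] PC=1: INC 4 -> ACC=-6
Event 15 (EXEC): [IRQ2] PC=2: IRET -> resume IRQ1 at PC=2 (depth now 1)
Event 16 (INT 2): INT 2 arrives: push (IRQ1, PC=2), enter IRQ2 at PC=0 (depth now 2)
Event 17 (EXEC): [IRQ2] PC=0: DEC 4 -> ACC=-10
Event 18 (EXEC): [IRQ2] PC=1: INC 4 -> ACC=-6
Event 19 (EXEC): [IRQ2] PC=2: IRET -> resume IRQ1 at PC=2 (depth now 1)
Event 20 (EXEC): [IRQ1] PC=2: INC 4 -> ACC=-2
Event 21 (EXEC): [IRQ1] PC=3: IRET -> resume MAIN at PC=3 (depth now 0)
Event 22 (EXEC): [MAIN] PC=3: DEC 1 -> ACC=-3
Event 23 (EXEC): [MAIN] PC=4: HALT

Answer: -3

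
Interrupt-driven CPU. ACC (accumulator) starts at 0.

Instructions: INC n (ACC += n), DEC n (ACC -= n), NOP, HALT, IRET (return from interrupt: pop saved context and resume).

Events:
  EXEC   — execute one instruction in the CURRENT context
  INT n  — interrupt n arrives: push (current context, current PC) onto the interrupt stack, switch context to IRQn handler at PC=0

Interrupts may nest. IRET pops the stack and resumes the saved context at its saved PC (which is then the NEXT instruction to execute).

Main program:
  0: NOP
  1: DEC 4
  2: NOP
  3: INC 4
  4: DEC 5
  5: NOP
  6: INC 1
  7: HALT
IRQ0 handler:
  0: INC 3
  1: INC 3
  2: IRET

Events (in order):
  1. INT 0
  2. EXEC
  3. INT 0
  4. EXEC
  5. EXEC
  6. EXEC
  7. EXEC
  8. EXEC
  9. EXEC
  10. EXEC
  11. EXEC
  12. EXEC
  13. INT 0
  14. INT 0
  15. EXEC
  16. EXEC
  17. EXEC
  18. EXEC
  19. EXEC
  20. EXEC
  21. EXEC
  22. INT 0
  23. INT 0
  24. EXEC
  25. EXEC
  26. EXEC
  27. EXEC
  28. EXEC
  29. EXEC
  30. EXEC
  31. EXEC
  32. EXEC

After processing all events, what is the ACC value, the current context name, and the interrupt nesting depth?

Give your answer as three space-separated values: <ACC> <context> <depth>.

Answer: 32 MAIN 0

Derivation:
Event 1 (INT 0): INT 0 arrives: push (MAIN, PC=0), enter IRQ0 at PC=0 (depth now 1)
Event 2 (EXEC): [IRQ0] PC=0: INC 3 -> ACC=3
Event 3 (INT 0): INT 0 arrives: push (IRQ0, PC=1), enter IRQ0 at PC=0 (depth now 2)
Event 4 (EXEC): [IRQ0] PC=0: INC 3 -> ACC=6
Event 5 (EXEC): [IRQ0] PC=1: INC 3 -> ACC=9
Event 6 (EXEC): [IRQ0] PC=2: IRET -> resume IRQ0 at PC=1 (depth now 1)
Event 7 (EXEC): [IRQ0] PC=1: INC 3 -> ACC=12
Event 8 (EXEC): [IRQ0] PC=2: IRET -> resume MAIN at PC=0 (depth now 0)
Event 9 (EXEC): [MAIN] PC=0: NOP
Event 10 (EXEC): [MAIN] PC=1: DEC 4 -> ACC=8
Event 11 (EXEC): [MAIN] PC=2: NOP
Event 12 (EXEC): [MAIN] PC=3: INC 4 -> ACC=12
Event 13 (INT 0): INT 0 arrives: push (MAIN, PC=4), enter IRQ0 at PC=0 (depth now 1)
Event 14 (INT 0): INT 0 arrives: push (IRQ0, PC=0), enter IRQ0 at PC=0 (depth now 2)
Event 15 (EXEC): [IRQ0] PC=0: INC 3 -> ACC=15
Event 16 (EXEC): [IRQ0] PC=1: INC 3 -> ACC=18
Event 17 (EXEC): [IRQ0] PC=2: IRET -> resume IRQ0 at PC=0 (depth now 1)
Event 18 (EXEC): [IRQ0] PC=0: INC 3 -> ACC=21
Event 19 (EXEC): [IRQ0] PC=1: INC 3 -> ACC=24
Event 20 (EXEC): [IRQ0] PC=2: IRET -> resume MAIN at PC=4 (depth now 0)
Event 21 (EXEC): [MAIN] PC=4: DEC 5 -> ACC=19
Event 22 (INT 0): INT 0 arrives: push (MAIN, PC=5), enter IRQ0 at PC=0 (depth now 1)
Event 23 (INT 0): INT 0 arrives: push (IRQ0, PC=0), enter IRQ0 at PC=0 (depth now 2)
Event 24 (EXEC): [IRQ0] PC=0: INC 3 -> ACC=22
Event 25 (EXEC): [IRQ0] PC=1: INC 3 -> ACC=25
Event 26 (EXEC): [IRQ0] PC=2: IRET -> resume IRQ0 at PC=0 (depth now 1)
Event 27 (EXEC): [IRQ0] PC=0: INC 3 -> ACC=28
Event 28 (EXEC): [IRQ0] PC=1: INC 3 -> ACC=31
Event 29 (EXEC): [IRQ0] PC=2: IRET -> resume MAIN at PC=5 (depth now 0)
Event 30 (EXEC): [MAIN] PC=5: NOP
Event 31 (EXEC): [MAIN] PC=6: INC 1 -> ACC=32
Event 32 (EXEC): [MAIN] PC=7: HALT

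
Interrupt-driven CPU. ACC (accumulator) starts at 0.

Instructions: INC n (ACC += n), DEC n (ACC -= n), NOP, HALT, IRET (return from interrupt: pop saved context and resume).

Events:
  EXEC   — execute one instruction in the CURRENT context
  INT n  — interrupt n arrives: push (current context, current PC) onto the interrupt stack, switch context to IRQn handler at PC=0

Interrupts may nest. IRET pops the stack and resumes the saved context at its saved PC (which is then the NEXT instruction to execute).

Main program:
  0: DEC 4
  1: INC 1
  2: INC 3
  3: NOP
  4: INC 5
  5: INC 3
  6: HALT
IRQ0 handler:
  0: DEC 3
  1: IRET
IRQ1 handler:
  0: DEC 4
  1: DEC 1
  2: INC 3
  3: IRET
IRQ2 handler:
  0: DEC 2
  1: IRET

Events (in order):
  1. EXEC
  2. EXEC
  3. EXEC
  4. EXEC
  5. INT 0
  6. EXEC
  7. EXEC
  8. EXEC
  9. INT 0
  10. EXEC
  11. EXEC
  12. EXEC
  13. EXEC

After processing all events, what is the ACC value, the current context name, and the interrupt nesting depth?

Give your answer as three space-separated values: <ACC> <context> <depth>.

Event 1 (EXEC): [MAIN] PC=0: DEC 4 -> ACC=-4
Event 2 (EXEC): [MAIN] PC=1: INC 1 -> ACC=-3
Event 3 (EXEC): [MAIN] PC=2: INC 3 -> ACC=0
Event 4 (EXEC): [MAIN] PC=3: NOP
Event 5 (INT 0): INT 0 arrives: push (MAIN, PC=4), enter IRQ0 at PC=0 (depth now 1)
Event 6 (EXEC): [IRQ0] PC=0: DEC 3 -> ACC=-3
Event 7 (EXEC): [IRQ0] PC=1: IRET -> resume MAIN at PC=4 (depth now 0)
Event 8 (EXEC): [MAIN] PC=4: INC 5 -> ACC=2
Event 9 (INT 0): INT 0 arrives: push (MAIN, PC=5), enter IRQ0 at PC=0 (depth now 1)
Event 10 (EXEC): [IRQ0] PC=0: DEC 3 -> ACC=-1
Event 11 (EXEC): [IRQ0] PC=1: IRET -> resume MAIN at PC=5 (depth now 0)
Event 12 (EXEC): [MAIN] PC=5: INC 3 -> ACC=2
Event 13 (EXEC): [MAIN] PC=6: HALT

Answer: 2 MAIN 0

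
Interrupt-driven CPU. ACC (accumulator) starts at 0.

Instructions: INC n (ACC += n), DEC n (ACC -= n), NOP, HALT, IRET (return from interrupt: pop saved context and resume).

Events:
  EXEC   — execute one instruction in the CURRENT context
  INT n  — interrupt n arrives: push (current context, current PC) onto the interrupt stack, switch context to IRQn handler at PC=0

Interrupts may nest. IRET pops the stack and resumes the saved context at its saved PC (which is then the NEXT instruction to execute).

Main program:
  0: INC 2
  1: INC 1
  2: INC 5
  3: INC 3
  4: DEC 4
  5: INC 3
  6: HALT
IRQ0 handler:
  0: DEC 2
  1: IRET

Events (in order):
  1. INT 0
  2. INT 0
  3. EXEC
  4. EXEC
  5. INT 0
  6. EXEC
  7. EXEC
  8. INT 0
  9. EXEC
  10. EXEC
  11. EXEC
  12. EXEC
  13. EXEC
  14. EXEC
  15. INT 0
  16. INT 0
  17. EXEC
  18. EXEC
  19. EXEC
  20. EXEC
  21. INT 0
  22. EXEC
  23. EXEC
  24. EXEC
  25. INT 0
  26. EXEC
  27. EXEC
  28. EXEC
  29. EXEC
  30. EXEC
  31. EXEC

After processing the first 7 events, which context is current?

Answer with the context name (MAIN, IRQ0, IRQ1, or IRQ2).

Event 1 (INT 0): INT 0 arrives: push (MAIN, PC=0), enter IRQ0 at PC=0 (depth now 1)
Event 2 (INT 0): INT 0 arrives: push (IRQ0, PC=0), enter IRQ0 at PC=0 (depth now 2)
Event 3 (EXEC): [IRQ0] PC=0: DEC 2 -> ACC=-2
Event 4 (EXEC): [IRQ0] PC=1: IRET -> resume IRQ0 at PC=0 (depth now 1)
Event 5 (INT 0): INT 0 arrives: push (IRQ0, PC=0), enter IRQ0 at PC=0 (depth now 2)
Event 6 (EXEC): [IRQ0] PC=0: DEC 2 -> ACC=-4
Event 7 (EXEC): [IRQ0] PC=1: IRET -> resume IRQ0 at PC=0 (depth now 1)

Answer: IRQ0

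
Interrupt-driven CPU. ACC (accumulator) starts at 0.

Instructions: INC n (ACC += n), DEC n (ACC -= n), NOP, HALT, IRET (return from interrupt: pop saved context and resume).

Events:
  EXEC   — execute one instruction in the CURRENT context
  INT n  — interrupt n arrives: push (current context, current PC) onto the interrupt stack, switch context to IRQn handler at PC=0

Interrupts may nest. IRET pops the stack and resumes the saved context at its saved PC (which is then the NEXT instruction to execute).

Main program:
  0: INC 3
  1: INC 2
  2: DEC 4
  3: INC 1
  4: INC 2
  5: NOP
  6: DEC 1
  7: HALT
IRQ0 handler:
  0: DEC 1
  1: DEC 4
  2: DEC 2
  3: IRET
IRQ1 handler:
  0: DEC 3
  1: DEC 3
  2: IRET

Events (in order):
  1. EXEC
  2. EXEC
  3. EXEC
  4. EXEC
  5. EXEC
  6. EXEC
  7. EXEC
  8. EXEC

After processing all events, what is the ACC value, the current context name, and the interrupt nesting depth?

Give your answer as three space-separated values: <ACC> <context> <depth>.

Answer: 3 MAIN 0

Derivation:
Event 1 (EXEC): [MAIN] PC=0: INC 3 -> ACC=3
Event 2 (EXEC): [MAIN] PC=1: INC 2 -> ACC=5
Event 3 (EXEC): [MAIN] PC=2: DEC 4 -> ACC=1
Event 4 (EXEC): [MAIN] PC=3: INC 1 -> ACC=2
Event 5 (EXEC): [MAIN] PC=4: INC 2 -> ACC=4
Event 6 (EXEC): [MAIN] PC=5: NOP
Event 7 (EXEC): [MAIN] PC=6: DEC 1 -> ACC=3
Event 8 (EXEC): [MAIN] PC=7: HALT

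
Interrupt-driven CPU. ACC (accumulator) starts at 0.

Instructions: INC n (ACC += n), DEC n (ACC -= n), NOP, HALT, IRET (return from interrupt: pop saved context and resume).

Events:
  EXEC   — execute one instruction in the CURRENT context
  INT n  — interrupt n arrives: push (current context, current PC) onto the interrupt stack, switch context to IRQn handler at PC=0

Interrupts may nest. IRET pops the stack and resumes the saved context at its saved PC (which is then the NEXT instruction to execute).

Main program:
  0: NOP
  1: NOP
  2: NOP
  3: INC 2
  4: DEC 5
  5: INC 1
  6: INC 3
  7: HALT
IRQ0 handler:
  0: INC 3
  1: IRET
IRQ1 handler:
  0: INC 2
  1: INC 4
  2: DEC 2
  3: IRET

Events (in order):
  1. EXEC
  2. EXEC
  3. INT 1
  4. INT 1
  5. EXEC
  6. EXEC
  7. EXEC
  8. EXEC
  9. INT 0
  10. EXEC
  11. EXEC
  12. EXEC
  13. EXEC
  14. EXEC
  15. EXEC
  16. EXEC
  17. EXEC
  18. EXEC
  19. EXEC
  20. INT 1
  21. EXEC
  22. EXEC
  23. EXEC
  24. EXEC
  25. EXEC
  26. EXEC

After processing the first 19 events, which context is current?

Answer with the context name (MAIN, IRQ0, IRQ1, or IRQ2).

Answer: MAIN

Derivation:
Event 1 (EXEC): [MAIN] PC=0: NOP
Event 2 (EXEC): [MAIN] PC=1: NOP
Event 3 (INT 1): INT 1 arrives: push (MAIN, PC=2), enter IRQ1 at PC=0 (depth now 1)
Event 4 (INT 1): INT 1 arrives: push (IRQ1, PC=0), enter IRQ1 at PC=0 (depth now 2)
Event 5 (EXEC): [IRQ1] PC=0: INC 2 -> ACC=2
Event 6 (EXEC): [IRQ1] PC=1: INC 4 -> ACC=6
Event 7 (EXEC): [IRQ1] PC=2: DEC 2 -> ACC=4
Event 8 (EXEC): [IRQ1] PC=3: IRET -> resume IRQ1 at PC=0 (depth now 1)
Event 9 (INT 0): INT 0 arrives: push (IRQ1, PC=0), enter IRQ0 at PC=0 (depth now 2)
Event 10 (EXEC): [IRQ0] PC=0: INC 3 -> ACC=7
Event 11 (EXEC): [IRQ0] PC=1: IRET -> resume IRQ1 at PC=0 (depth now 1)
Event 12 (EXEC): [IRQ1] PC=0: INC 2 -> ACC=9
Event 13 (EXEC): [IRQ1] PC=1: INC 4 -> ACC=13
Event 14 (EXEC): [IRQ1] PC=2: DEC 2 -> ACC=11
Event 15 (EXEC): [IRQ1] PC=3: IRET -> resume MAIN at PC=2 (depth now 0)
Event 16 (EXEC): [MAIN] PC=2: NOP
Event 17 (EXEC): [MAIN] PC=3: INC 2 -> ACC=13
Event 18 (EXEC): [MAIN] PC=4: DEC 5 -> ACC=8
Event 19 (EXEC): [MAIN] PC=5: INC 1 -> ACC=9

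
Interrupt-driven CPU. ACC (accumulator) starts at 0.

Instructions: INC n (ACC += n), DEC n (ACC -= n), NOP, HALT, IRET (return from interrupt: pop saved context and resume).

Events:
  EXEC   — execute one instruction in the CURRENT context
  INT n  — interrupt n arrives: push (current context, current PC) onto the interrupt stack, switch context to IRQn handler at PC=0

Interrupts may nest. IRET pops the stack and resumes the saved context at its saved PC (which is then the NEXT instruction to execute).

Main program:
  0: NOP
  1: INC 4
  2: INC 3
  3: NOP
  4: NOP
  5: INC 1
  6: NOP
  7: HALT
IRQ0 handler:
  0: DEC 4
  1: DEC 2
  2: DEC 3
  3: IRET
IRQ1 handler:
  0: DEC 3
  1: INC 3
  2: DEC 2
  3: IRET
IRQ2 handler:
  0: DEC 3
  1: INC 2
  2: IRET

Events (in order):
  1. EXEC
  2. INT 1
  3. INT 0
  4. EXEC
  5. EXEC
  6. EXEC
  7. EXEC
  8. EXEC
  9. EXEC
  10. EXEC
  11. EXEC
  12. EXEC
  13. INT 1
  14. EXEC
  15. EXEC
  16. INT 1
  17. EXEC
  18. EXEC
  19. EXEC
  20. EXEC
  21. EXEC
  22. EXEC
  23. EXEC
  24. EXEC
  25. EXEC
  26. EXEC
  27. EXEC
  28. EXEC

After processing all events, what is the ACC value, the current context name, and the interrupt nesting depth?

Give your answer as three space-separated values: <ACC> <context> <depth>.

Answer: -7 MAIN 0

Derivation:
Event 1 (EXEC): [MAIN] PC=0: NOP
Event 2 (INT 1): INT 1 arrives: push (MAIN, PC=1), enter IRQ1 at PC=0 (depth now 1)
Event 3 (INT 0): INT 0 arrives: push (IRQ1, PC=0), enter IRQ0 at PC=0 (depth now 2)
Event 4 (EXEC): [IRQ0] PC=0: DEC 4 -> ACC=-4
Event 5 (EXEC): [IRQ0] PC=1: DEC 2 -> ACC=-6
Event 6 (EXEC): [IRQ0] PC=2: DEC 3 -> ACC=-9
Event 7 (EXEC): [IRQ0] PC=3: IRET -> resume IRQ1 at PC=0 (depth now 1)
Event 8 (EXEC): [IRQ1] PC=0: DEC 3 -> ACC=-12
Event 9 (EXEC): [IRQ1] PC=1: INC 3 -> ACC=-9
Event 10 (EXEC): [IRQ1] PC=2: DEC 2 -> ACC=-11
Event 11 (EXEC): [IRQ1] PC=3: IRET -> resume MAIN at PC=1 (depth now 0)
Event 12 (EXEC): [MAIN] PC=1: INC 4 -> ACC=-7
Event 13 (INT 1): INT 1 arrives: push (MAIN, PC=2), enter IRQ1 at PC=0 (depth now 1)
Event 14 (EXEC): [IRQ1] PC=0: DEC 3 -> ACC=-10
Event 15 (EXEC): [IRQ1] PC=1: INC 3 -> ACC=-7
Event 16 (INT 1): INT 1 arrives: push (IRQ1, PC=2), enter IRQ1 at PC=0 (depth now 2)
Event 17 (EXEC): [IRQ1] PC=0: DEC 3 -> ACC=-10
Event 18 (EXEC): [IRQ1] PC=1: INC 3 -> ACC=-7
Event 19 (EXEC): [IRQ1] PC=2: DEC 2 -> ACC=-9
Event 20 (EXEC): [IRQ1] PC=3: IRET -> resume IRQ1 at PC=2 (depth now 1)
Event 21 (EXEC): [IRQ1] PC=2: DEC 2 -> ACC=-11
Event 22 (EXEC): [IRQ1] PC=3: IRET -> resume MAIN at PC=2 (depth now 0)
Event 23 (EXEC): [MAIN] PC=2: INC 3 -> ACC=-8
Event 24 (EXEC): [MAIN] PC=3: NOP
Event 25 (EXEC): [MAIN] PC=4: NOP
Event 26 (EXEC): [MAIN] PC=5: INC 1 -> ACC=-7
Event 27 (EXEC): [MAIN] PC=6: NOP
Event 28 (EXEC): [MAIN] PC=7: HALT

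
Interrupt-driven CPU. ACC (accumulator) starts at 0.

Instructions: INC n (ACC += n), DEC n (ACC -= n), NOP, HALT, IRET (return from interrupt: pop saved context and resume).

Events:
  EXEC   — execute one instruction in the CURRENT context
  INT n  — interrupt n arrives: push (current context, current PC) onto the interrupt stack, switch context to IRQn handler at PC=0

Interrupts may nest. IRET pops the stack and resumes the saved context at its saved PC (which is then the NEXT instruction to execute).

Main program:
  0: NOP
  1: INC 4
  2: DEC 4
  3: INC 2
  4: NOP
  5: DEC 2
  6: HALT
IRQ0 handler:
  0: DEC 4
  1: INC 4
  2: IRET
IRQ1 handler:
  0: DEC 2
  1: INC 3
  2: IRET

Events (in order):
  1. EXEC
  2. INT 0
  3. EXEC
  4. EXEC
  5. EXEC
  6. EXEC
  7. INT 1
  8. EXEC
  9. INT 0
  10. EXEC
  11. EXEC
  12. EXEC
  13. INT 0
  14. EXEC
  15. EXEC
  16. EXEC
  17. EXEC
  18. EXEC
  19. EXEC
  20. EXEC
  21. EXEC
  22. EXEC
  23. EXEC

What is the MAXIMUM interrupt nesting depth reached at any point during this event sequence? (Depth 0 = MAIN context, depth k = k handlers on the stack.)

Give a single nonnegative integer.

Event 1 (EXEC): [MAIN] PC=0: NOP [depth=0]
Event 2 (INT 0): INT 0 arrives: push (MAIN, PC=1), enter IRQ0 at PC=0 (depth now 1) [depth=1]
Event 3 (EXEC): [IRQ0] PC=0: DEC 4 -> ACC=-4 [depth=1]
Event 4 (EXEC): [IRQ0] PC=1: INC 4 -> ACC=0 [depth=1]
Event 5 (EXEC): [IRQ0] PC=2: IRET -> resume MAIN at PC=1 (depth now 0) [depth=0]
Event 6 (EXEC): [MAIN] PC=1: INC 4 -> ACC=4 [depth=0]
Event 7 (INT 1): INT 1 arrives: push (MAIN, PC=2), enter IRQ1 at PC=0 (depth now 1) [depth=1]
Event 8 (EXEC): [IRQ1] PC=0: DEC 2 -> ACC=2 [depth=1]
Event 9 (INT 0): INT 0 arrives: push (IRQ1, PC=1), enter IRQ0 at PC=0 (depth now 2) [depth=2]
Event 10 (EXEC): [IRQ0] PC=0: DEC 4 -> ACC=-2 [depth=2]
Event 11 (EXEC): [IRQ0] PC=1: INC 4 -> ACC=2 [depth=2]
Event 12 (EXEC): [IRQ0] PC=2: IRET -> resume IRQ1 at PC=1 (depth now 1) [depth=1]
Event 13 (INT 0): INT 0 arrives: push (IRQ1, PC=1), enter IRQ0 at PC=0 (depth now 2) [depth=2]
Event 14 (EXEC): [IRQ0] PC=0: DEC 4 -> ACC=-2 [depth=2]
Event 15 (EXEC): [IRQ0] PC=1: INC 4 -> ACC=2 [depth=2]
Event 16 (EXEC): [IRQ0] PC=2: IRET -> resume IRQ1 at PC=1 (depth now 1) [depth=1]
Event 17 (EXEC): [IRQ1] PC=1: INC 3 -> ACC=5 [depth=1]
Event 18 (EXEC): [IRQ1] PC=2: IRET -> resume MAIN at PC=2 (depth now 0) [depth=0]
Event 19 (EXEC): [MAIN] PC=2: DEC 4 -> ACC=1 [depth=0]
Event 20 (EXEC): [MAIN] PC=3: INC 2 -> ACC=3 [depth=0]
Event 21 (EXEC): [MAIN] PC=4: NOP [depth=0]
Event 22 (EXEC): [MAIN] PC=5: DEC 2 -> ACC=1 [depth=0]
Event 23 (EXEC): [MAIN] PC=6: HALT [depth=0]
Max depth observed: 2

Answer: 2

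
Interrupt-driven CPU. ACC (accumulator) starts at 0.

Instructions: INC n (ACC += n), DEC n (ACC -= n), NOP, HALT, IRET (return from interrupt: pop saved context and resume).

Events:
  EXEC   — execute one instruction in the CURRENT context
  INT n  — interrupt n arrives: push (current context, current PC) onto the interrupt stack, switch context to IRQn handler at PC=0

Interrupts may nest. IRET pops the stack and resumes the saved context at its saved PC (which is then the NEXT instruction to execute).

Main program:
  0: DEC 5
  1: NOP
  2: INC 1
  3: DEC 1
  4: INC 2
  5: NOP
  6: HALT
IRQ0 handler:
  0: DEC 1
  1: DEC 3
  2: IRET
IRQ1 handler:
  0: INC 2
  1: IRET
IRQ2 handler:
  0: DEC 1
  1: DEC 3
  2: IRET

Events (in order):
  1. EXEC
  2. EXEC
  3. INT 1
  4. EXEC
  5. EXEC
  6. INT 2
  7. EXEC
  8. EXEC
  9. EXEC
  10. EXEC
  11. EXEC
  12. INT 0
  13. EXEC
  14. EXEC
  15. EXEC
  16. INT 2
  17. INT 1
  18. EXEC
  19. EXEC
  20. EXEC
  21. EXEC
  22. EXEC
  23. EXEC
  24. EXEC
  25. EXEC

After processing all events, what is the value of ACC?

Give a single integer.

Answer: -11

Derivation:
Event 1 (EXEC): [MAIN] PC=0: DEC 5 -> ACC=-5
Event 2 (EXEC): [MAIN] PC=1: NOP
Event 3 (INT 1): INT 1 arrives: push (MAIN, PC=2), enter IRQ1 at PC=0 (depth now 1)
Event 4 (EXEC): [IRQ1] PC=0: INC 2 -> ACC=-3
Event 5 (EXEC): [IRQ1] PC=1: IRET -> resume MAIN at PC=2 (depth now 0)
Event 6 (INT 2): INT 2 arrives: push (MAIN, PC=2), enter IRQ2 at PC=0 (depth now 1)
Event 7 (EXEC): [IRQ2] PC=0: DEC 1 -> ACC=-4
Event 8 (EXEC): [IRQ2] PC=1: DEC 3 -> ACC=-7
Event 9 (EXEC): [IRQ2] PC=2: IRET -> resume MAIN at PC=2 (depth now 0)
Event 10 (EXEC): [MAIN] PC=2: INC 1 -> ACC=-6
Event 11 (EXEC): [MAIN] PC=3: DEC 1 -> ACC=-7
Event 12 (INT 0): INT 0 arrives: push (MAIN, PC=4), enter IRQ0 at PC=0 (depth now 1)
Event 13 (EXEC): [IRQ0] PC=0: DEC 1 -> ACC=-8
Event 14 (EXEC): [IRQ0] PC=1: DEC 3 -> ACC=-11
Event 15 (EXEC): [IRQ0] PC=2: IRET -> resume MAIN at PC=4 (depth now 0)
Event 16 (INT 2): INT 2 arrives: push (MAIN, PC=4), enter IRQ2 at PC=0 (depth now 1)
Event 17 (INT 1): INT 1 arrives: push (IRQ2, PC=0), enter IRQ1 at PC=0 (depth now 2)
Event 18 (EXEC): [IRQ1] PC=0: INC 2 -> ACC=-9
Event 19 (EXEC): [IRQ1] PC=1: IRET -> resume IRQ2 at PC=0 (depth now 1)
Event 20 (EXEC): [IRQ2] PC=0: DEC 1 -> ACC=-10
Event 21 (EXEC): [IRQ2] PC=1: DEC 3 -> ACC=-13
Event 22 (EXEC): [IRQ2] PC=2: IRET -> resume MAIN at PC=4 (depth now 0)
Event 23 (EXEC): [MAIN] PC=4: INC 2 -> ACC=-11
Event 24 (EXEC): [MAIN] PC=5: NOP
Event 25 (EXEC): [MAIN] PC=6: HALT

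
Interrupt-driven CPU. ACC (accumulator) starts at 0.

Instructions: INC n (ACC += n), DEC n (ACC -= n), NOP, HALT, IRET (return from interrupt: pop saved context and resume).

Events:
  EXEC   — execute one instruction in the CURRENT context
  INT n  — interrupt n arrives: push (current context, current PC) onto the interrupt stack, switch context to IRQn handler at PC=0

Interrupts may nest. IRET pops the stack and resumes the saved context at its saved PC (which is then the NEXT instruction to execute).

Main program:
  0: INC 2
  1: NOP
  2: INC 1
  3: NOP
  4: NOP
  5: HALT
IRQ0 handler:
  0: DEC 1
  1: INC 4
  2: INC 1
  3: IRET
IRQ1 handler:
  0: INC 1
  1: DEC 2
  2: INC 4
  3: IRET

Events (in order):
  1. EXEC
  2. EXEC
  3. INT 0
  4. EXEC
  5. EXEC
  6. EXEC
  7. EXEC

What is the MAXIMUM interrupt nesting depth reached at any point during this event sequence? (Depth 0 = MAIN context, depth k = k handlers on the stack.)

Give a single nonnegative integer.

Event 1 (EXEC): [MAIN] PC=0: INC 2 -> ACC=2 [depth=0]
Event 2 (EXEC): [MAIN] PC=1: NOP [depth=0]
Event 3 (INT 0): INT 0 arrives: push (MAIN, PC=2), enter IRQ0 at PC=0 (depth now 1) [depth=1]
Event 4 (EXEC): [IRQ0] PC=0: DEC 1 -> ACC=1 [depth=1]
Event 5 (EXEC): [IRQ0] PC=1: INC 4 -> ACC=5 [depth=1]
Event 6 (EXEC): [IRQ0] PC=2: INC 1 -> ACC=6 [depth=1]
Event 7 (EXEC): [IRQ0] PC=3: IRET -> resume MAIN at PC=2 (depth now 0) [depth=0]
Max depth observed: 1

Answer: 1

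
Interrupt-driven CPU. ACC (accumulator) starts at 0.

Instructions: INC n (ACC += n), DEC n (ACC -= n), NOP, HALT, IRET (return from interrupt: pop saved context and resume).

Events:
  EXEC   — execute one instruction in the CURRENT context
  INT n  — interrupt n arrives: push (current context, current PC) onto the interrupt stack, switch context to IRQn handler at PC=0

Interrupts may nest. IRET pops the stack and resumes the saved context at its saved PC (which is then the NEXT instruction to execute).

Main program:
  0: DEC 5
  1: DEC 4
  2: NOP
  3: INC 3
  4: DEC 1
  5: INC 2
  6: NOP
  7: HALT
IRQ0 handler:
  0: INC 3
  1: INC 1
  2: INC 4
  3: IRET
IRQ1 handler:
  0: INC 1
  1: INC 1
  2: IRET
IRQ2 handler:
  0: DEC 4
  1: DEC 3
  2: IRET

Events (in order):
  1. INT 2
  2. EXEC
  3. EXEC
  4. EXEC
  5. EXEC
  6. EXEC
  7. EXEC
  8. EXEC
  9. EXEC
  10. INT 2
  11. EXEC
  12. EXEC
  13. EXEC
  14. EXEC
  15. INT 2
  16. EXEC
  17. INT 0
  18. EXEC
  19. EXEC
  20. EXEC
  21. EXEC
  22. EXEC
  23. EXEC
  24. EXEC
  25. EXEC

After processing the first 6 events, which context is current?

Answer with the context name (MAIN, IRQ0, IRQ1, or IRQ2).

Event 1 (INT 2): INT 2 arrives: push (MAIN, PC=0), enter IRQ2 at PC=0 (depth now 1)
Event 2 (EXEC): [IRQ2] PC=0: DEC 4 -> ACC=-4
Event 3 (EXEC): [IRQ2] PC=1: DEC 3 -> ACC=-7
Event 4 (EXEC): [IRQ2] PC=2: IRET -> resume MAIN at PC=0 (depth now 0)
Event 5 (EXEC): [MAIN] PC=0: DEC 5 -> ACC=-12
Event 6 (EXEC): [MAIN] PC=1: DEC 4 -> ACC=-16

Answer: MAIN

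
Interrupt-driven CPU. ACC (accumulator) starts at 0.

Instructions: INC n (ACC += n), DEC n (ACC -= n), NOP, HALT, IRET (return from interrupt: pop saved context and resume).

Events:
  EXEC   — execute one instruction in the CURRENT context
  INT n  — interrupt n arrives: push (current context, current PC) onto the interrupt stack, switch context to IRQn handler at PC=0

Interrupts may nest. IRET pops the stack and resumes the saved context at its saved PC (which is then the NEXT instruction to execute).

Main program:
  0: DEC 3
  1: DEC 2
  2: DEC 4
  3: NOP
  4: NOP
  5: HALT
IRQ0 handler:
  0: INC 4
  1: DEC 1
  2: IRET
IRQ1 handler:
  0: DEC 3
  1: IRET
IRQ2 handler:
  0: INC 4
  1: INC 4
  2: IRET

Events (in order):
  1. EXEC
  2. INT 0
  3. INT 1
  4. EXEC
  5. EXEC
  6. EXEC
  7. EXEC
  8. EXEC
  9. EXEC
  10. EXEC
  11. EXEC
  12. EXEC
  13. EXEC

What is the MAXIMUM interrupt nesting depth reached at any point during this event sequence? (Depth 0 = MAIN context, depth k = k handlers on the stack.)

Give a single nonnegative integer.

Event 1 (EXEC): [MAIN] PC=0: DEC 3 -> ACC=-3 [depth=0]
Event 2 (INT 0): INT 0 arrives: push (MAIN, PC=1), enter IRQ0 at PC=0 (depth now 1) [depth=1]
Event 3 (INT 1): INT 1 arrives: push (IRQ0, PC=0), enter IRQ1 at PC=0 (depth now 2) [depth=2]
Event 4 (EXEC): [IRQ1] PC=0: DEC 3 -> ACC=-6 [depth=2]
Event 5 (EXEC): [IRQ1] PC=1: IRET -> resume IRQ0 at PC=0 (depth now 1) [depth=1]
Event 6 (EXEC): [IRQ0] PC=0: INC 4 -> ACC=-2 [depth=1]
Event 7 (EXEC): [IRQ0] PC=1: DEC 1 -> ACC=-3 [depth=1]
Event 8 (EXEC): [IRQ0] PC=2: IRET -> resume MAIN at PC=1 (depth now 0) [depth=0]
Event 9 (EXEC): [MAIN] PC=1: DEC 2 -> ACC=-5 [depth=0]
Event 10 (EXEC): [MAIN] PC=2: DEC 4 -> ACC=-9 [depth=0]
Event 11 (EXEC): [MAIN] PC=3: NOP [depth=0]
Event 12 (EXEC): [MAIN] PC=4: NOP [depth=0]
Event 13 (EXEC): [MAIN] PC=5: HALT [depth=0]
Max depth observed: 2

Answer: 2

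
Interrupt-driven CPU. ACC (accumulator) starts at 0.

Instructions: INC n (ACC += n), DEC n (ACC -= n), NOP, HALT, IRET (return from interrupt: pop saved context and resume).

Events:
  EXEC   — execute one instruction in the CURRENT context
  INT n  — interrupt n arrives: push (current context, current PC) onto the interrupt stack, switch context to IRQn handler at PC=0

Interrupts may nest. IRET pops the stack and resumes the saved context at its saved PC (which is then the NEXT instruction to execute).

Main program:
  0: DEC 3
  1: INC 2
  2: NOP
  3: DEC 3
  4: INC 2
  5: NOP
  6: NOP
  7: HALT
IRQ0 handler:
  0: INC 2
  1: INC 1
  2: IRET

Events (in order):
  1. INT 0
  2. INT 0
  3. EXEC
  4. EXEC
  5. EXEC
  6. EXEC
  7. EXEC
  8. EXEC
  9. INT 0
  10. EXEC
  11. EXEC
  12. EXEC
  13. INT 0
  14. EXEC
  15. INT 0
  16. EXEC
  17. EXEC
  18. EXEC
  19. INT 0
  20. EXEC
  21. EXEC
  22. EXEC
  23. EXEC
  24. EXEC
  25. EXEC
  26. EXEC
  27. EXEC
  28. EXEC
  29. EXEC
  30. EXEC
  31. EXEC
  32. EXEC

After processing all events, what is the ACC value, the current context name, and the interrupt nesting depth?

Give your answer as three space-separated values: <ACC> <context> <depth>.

Event 1 (INT 0): INT 0 arrives: push (MAIN, PC=0), enter IRQ0 at PC=0 (depth now 1)
Event 2 (INT 0): INT 0 arrives: push (IRQ0, PC=0), enter IRQ0 at PC=0 (depth now 2)
Event 3 (EXEC): [IRQ0] PC=0: INC 2 -> ACC=2
Event 4 (EXEC): [IRQ0] PC=1: INC 1 -> ACC=3
Event 5 (EXEC): [IRQ0] PC=2: IRET -> resume IRQ0 at PC=0 (depth now 1)
Event 6 (EXEC): [IRQ0] PC=0: INC 2 -> ACC=5
Event 7 (EXEC): [IRQ0] PC=1: INC 1 -> ACC=6
Event 8 (EXEC): [IRQ0] PC=2: IRET -> resume MAIN at PC=0 (depth now 0)
Event 9 (INT 0): INT 0 arrives: push (MAIN, PC=0), enter IRQ0 at PC=0 (depth now 1)
Event 10 (EXEC): [IRQ0] PC=0: INC 2 -> ACC=8
Event 11 (EXEC): [IRQ0] PC=1: INC 1 -> ACC=9
Event 12 (EXEC): [IRQ0] PC=2: IRET -> resume MAIN at PC=0 (depth now 0)
Event 13 (INT 0): INT 0 arrives: push (MAIN, PC=0), enter IRQ0 at PC=0 (depth now 1)
Event 14 (EXEC): [IRQ0] PC=0: INC 2 -> ACC=11
Event 15 (INT 0): INT 0 arrives: push (IRQ0, PC=1), enter IRQ0 at PC=0 (depth now 2)
Event 16 (EXEC): [IRQ0] PC=0: INC 2 -> ACC=13
Event 17 (EXEC): [IRQ0] PC=1: INC 1 -> ACC=14
Event 18 (EXEC): [IRQ0] PC=2: IRET -> resume IRQ0 at PC=1 (depth now 1)
Event 19 (INT 0): INT 0 arrives: push (IRQ0, PC=1), enter IRQ0 at PC=0 (depth now 2)
Event 20 (EXEC): [IRQ0] PC=0: INC 2 -> ACC=16
Event 21 (EXEC): [IRQ0] PC=1: INC 1 -> ACC=17
Event 22 (EXEC): [IRQ0] PC=2: IRET -> resume IRQ0 at PC=1 (depth now 1)
Event 23 (EXEC): [IRQ0] PC=1: INC 1 -> ACC=18
Event 24 (EXEC): [IRQ0] PC=2: IRET -> resume MAIN at PC=0 (depth now 0)
Event 25 (EXEC): [MAIN] PC=0: DEC 3 -> ACC=15
Event 26 (EXEC): [MAIN] PC=1: INC 2 -> ACC=17
Event 27 (EXEC): [MAIN] PC=2: NOP
Event 28 (EXEC): [MAIN] PC=3: DEC 3 -> ACC=14
Event 29 (EXEC): [MAIN] PC=4: INC 2 -> ACC=16
Event 30 (EXEC): [MAIN] PC=5: NOP
Event 31 (EXEC): [MAIN] PC=6: NOP
Event 32 (EXEC): [MAIN] PC=7: HALT

Answer: 16 MAIN 0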